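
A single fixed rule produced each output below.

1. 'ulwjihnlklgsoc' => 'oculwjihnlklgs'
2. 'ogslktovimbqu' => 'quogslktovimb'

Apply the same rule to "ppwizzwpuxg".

Rule — move the last 2 characters to the front (rotate right by 2).
So "ppwizzwpuxg" becomes "xgppwizzwpu".

xgppwizzwpu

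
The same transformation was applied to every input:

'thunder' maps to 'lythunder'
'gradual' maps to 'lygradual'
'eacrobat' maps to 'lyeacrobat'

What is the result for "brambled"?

lybrambled

Each output is the input with this applied: prepend "ly".
Doing the same to "brambled": "lybrambled".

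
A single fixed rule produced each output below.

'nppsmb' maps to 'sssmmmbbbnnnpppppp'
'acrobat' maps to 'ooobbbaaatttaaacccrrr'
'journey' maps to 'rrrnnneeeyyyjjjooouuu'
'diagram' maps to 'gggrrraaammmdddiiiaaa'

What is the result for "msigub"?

ggguuubbbmmmsssiii

The pattern: move the first 3 characters to the end (rotate left by 3), then repeat every character 3 times.
Doing the same to "msigub": "ggguuubbbmmmsssiii".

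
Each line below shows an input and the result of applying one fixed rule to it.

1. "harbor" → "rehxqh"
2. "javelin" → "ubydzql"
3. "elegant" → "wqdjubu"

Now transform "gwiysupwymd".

The rule is to move the first 3 characters to the end (rotate left by 3), then shift every letter 10 places backward in the alphabet (wrapping around).
For "gwiysupwymd", step one produces "ysupwymdgwi"; step two turns that into "oikfmoctwmy".

oikfmoctwmy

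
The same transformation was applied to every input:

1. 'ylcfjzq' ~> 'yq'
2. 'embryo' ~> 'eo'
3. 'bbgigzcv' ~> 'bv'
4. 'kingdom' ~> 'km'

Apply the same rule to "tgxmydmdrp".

What's happening: take characters alternately from the front and the back (1st, last, 2nd, 2nd-last, ...), then keep only the first 2 characters.
"tgxmydmdrp" → "tpgrxdmmyd" → "tp".
(Check on "bbgigzcv": → "bvbcgzig" → "bv" ✓)

tp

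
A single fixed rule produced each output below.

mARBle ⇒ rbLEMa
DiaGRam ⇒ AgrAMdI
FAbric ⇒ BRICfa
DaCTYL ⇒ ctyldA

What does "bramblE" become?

AMBLeBR

The rule is to flip the case of every letter, then move the first 2 characters to the end (rotate left by 2).
On "bramblE": the first step gives "BRAMBLe", and the second then gives "AMBLeBR".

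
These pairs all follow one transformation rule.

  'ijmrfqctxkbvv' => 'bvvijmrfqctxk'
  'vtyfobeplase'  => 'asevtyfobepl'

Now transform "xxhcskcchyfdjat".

jatxxhcskcchyfd

The rule is to move the last 3 characters to the front (rotate right by 3).
Applying that to "xxhcskcchyfdjat" gives "jatxxhcskcchyfd".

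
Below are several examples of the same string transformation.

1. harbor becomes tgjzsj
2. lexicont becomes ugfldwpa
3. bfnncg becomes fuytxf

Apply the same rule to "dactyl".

lqdvsu

In each case the input is transformed by: shift every letter 8 places backward in the alphabet (wrapping around), then swap the front and back halves of the string.
Working it through for "dactyl": intermediate "vsulqd", final "lqdvsu".
(Check on "lexicont": → "dwpaugfl" → "ugfldwpa" ✓)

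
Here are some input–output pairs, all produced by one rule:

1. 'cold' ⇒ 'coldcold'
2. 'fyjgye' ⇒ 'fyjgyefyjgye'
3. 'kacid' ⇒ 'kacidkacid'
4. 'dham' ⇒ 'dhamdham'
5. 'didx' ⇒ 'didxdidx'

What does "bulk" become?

The transformation: write the whole string twice.
On "bulk" that produces "bulkbulk".

bulkbulk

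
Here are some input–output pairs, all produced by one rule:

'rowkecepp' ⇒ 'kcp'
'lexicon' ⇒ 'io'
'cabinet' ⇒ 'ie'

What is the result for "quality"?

lt

Rule — delete the first 2 characters, then keep every other character starting from the second (positions 2nd, 4th, 6th, ...).
Doing the same to "quality": "lt".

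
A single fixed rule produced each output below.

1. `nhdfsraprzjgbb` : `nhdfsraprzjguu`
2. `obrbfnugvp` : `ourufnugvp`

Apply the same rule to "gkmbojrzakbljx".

Rule — replace every "b" with "u".
Applying that to "gkmbojrzakbljx" gives "gkmuojrzakuljx".

gkmuojrzakuljx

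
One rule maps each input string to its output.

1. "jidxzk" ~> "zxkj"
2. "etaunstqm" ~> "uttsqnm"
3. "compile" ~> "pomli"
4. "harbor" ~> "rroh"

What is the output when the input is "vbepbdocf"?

What's happening: sort the characters into reverse alphabetical order, then delete the last 2 characters.
For "vbepbdocf", step one produces "vpofedcbb"; step two turns that into "vpofedc".
(Check on "compile": → "pomliec" → "pomli" ✓)

vpofedc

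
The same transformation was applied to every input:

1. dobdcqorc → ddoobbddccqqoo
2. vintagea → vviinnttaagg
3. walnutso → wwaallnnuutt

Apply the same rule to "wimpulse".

What's happening: delete the last 2 characters, then double every character.
Starting from "wimpulse": after the first operation, "wimpul"; after the second, "wwiimmppuull".
(Check on "walnutso": → "walnut" → "wwaallnnuutt" ✓)

wwiimmppuull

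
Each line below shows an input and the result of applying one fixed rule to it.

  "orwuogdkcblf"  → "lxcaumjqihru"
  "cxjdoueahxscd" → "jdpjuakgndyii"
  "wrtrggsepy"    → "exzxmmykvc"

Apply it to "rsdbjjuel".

The pattern: swap the first and last characters, then shift every letter 6 places forward in the alphabet (wrapping around).
Doing the same to "rsdbjjuel": "ryjhppakx".

ryjhppakx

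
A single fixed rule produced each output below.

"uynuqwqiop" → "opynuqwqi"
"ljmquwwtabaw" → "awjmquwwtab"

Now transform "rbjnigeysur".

Looking at the pairs, the operation is to delete the first character, then move the last 2 characters to the front (rotate right by 2).
Working it through for "rbjnigeysur": intermediate "bjnigeysur", final "urbjnigeys".
(Check on "ljmquwwtabaw": → "jmquwwtabaw" → "awjmquwwtab" ✓)

urbjnigeys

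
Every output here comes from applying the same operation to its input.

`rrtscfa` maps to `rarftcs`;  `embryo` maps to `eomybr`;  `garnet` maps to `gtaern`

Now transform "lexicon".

lneoxci

The pattern: take characters alternately from the front and the back (1st, last, 2nd, 2nd-last, ...).
Doing the same to "lexicon": "lneoxci".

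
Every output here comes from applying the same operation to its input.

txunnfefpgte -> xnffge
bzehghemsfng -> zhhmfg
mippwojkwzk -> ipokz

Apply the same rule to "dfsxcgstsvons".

Rule — keep every other character starting from the second (positions 2nd, 4th, 6th, ...).
"dfsxcgstsvons" → "fxgtvn".

fxgtvn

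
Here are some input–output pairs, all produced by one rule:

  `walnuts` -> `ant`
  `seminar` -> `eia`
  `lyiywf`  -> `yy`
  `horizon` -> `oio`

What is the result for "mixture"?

itr

In each case the input is transformed by: delete the last character, then keep every other character starting from the second (positions 2nd, 4th, 6th, ...).
Working it through for "mixture": intermediate "mixtur", final "itr".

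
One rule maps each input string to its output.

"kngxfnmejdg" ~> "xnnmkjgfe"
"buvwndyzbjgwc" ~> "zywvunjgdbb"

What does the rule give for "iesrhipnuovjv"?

The transformation: delete the last 2 characters, then sort the characters into reverse alphabetical order.
"iesrhipnuovjv" → "vusrponiihe".

vusrponiihe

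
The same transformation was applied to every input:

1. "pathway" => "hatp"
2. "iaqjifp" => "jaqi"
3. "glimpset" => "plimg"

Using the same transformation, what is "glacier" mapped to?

What's happening: delete the last 3 characters, then swap the first and last characters.
Starting from "glacier": after the first operation, "glac"; after the second, "clag".
(Check on "glimpset": → "glimp" → "plimg" ✓)

clag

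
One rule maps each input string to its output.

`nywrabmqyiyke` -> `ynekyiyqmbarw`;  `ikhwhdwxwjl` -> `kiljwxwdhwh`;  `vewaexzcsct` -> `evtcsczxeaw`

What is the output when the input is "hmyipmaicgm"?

mhmgciampiy

The pattern: move the first 2 characters to the end (rotate left by 2), then reverse the string.
Working it through for "hmyipmaicgm": intermediate "yipmaicgmhm", final "mhmgciampiy".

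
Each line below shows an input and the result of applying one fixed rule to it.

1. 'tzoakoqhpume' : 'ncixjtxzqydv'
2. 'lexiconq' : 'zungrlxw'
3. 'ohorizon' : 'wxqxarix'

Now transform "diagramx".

The rule is to shift every letter 9 places forward in the alphabet (wrapping around), then move the last character to the front.
Starting from "diagramx": after the first operation, "mrjpajvg"; after the second, "gmrjpajv".

gmrjpajv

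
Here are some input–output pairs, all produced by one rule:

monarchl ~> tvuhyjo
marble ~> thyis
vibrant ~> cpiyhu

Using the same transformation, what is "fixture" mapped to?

Looking at the pairs, the operation is to delete the last character, then shift every letter 7 places forward in the alphabet (wrapping around).
Applying both steps to "fixture": "fixtur", then "mpeaby".

mpeaby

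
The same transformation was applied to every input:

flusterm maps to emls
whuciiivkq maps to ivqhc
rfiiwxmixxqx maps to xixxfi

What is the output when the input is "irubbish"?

ihrb

The transformation: keep every other character starting from the second (positions 2nd, 4th, 6th, ...), then move the first 2 characters to the end (rotate left by 2).
On "irubbish": the first step gives "rbih", and the second then gives "ihrb".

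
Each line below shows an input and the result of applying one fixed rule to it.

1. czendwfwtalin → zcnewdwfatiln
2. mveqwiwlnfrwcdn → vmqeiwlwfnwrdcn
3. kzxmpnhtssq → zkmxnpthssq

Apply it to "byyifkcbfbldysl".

In each case the input is transformed by: swap each adjacent pair of characters (1↔2, 3↔4, ...).
On "byyifkcbfbldysl" that produces "ybiykfbcbfdlsyl".

ybiykfbcbfdlsyl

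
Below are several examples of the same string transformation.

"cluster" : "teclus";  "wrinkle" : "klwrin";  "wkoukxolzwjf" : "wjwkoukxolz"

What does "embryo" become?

Each output is the input with this applied: delete the last character, then move the last 2 characters to the front (rotate right by 2).
On "embryo": the first step gives "embry", and the second then gives "ryemb".
(Check on "wrinkle": → "wrinkl" → "klwrin" ✓)

ryemb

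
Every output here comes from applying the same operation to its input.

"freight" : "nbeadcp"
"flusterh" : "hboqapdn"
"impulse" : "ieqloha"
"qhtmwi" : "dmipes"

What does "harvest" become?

wdrnoap

Looking at the pairs, the operation is to shift every letter 4 places backward in the alphabet (wrapping around), then swap each adjacent pair of characters (1↔2, 3↔4, ...).
On "harvest": the first step gives "dwnraop", and the second then gives "wdrnoap".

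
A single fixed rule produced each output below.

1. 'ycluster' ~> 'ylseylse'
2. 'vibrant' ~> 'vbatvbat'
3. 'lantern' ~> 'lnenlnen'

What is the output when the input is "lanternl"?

Each output is the input with this applied: keep every other character starting from the first (positions 1st, 3rd, 5th, ...), then write the whole string twice.
For "lanternl", step one produces "lnen"; step two turns that into "lnenlnen".

lnenlnen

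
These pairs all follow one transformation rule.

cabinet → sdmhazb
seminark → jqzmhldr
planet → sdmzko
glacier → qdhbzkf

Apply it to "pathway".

The pattern: reverse the string, then shift every letter 1 place backward in the alphabet (wrapping around).
"pathway" → "yawhtap" → "xzvgszo".

xzvgszo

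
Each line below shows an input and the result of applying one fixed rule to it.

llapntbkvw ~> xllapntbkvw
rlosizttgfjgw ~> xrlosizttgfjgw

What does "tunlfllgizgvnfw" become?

xtunlfllgizgvnfw

Rule — prepend "x".
For "tunlfllgizgvnfw" the result is "xtunlfllgizgvnfw".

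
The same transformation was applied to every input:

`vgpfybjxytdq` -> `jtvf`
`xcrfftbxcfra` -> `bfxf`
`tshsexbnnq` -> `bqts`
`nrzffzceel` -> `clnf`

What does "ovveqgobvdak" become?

The rule is to keep one character in every 3, starting at position 1 (positions 1st, 4th, 7th, ...), then move the first 2 characters to the end (rotate left by 2).
Starting from "ovveqgobvdak": after the first operation, "oeod"; after the second, "odoe".

odoe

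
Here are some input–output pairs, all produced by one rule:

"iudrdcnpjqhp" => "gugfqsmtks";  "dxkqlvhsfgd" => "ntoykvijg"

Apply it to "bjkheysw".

Rule — shift every letter 3 places forward in the alphabet (wrapping around), then delete the first 2 characters.
For "bjkheysw", step one produces "emnkhbvz"; step two turns that into "nkhbvz".

nkhbvz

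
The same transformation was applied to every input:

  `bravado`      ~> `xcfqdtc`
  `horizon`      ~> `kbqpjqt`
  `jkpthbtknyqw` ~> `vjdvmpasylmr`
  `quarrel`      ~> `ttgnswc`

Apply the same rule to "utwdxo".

The pattern: move the first 3 characters to the end (rotate left by 3), then shift every letter 2 places forward in the alphabet (wrapping around).
"utwdxo" → "dxoutw" → "fzqwvy".

fzqwvy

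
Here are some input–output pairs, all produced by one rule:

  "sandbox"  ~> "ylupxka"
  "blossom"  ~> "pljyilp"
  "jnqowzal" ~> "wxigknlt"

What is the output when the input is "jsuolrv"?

The pattern: move the last 3 characters to the front (rotate right by 3), then shift every letter 3 places backward in the alphabet (wrapping around).
Working it through for "jsuolrv": intermediate "lrvjsuo", final "iosgprl".
(Check on "sandbox": → "boxsand" → "ylupxka" ✓)

iosgprl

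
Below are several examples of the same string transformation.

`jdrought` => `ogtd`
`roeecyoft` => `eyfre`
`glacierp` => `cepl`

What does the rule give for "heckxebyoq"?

keyqe

Rule — move the first 3 characters to the end (rotate left by 3), then keep every other character starting from the first (positions 1st, 3rd, 5th, ...).
Starting from "heckxebyoq": after the first operation, "kxebyoqhec"; after the second, "keyqe".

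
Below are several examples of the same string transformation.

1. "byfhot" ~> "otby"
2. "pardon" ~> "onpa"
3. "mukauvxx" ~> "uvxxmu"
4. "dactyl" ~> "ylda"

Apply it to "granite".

itegr

The transformation: move the first 2 characters to the end (rotate left by 2), then delete the first 2 characters.
Working it through for "granite": intermediate "anitegr", final "itegr".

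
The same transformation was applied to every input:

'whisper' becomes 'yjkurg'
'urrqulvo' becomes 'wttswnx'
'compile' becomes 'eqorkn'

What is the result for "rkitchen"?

tmkvejg

Rule — shift every letter 2 places forward in the alphabet (wrapping around), then delete the last character.
For "rkitchen" the result is "tmkvejg".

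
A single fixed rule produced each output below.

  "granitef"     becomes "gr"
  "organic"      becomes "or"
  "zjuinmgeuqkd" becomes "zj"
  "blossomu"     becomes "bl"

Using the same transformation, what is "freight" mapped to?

fr

In each case the input is transformed by: keep only the first 2 characters.
For "freight" the result is "fr".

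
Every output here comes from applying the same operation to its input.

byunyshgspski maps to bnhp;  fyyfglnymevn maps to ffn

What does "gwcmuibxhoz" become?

gmb

Rule — delete the last 3 characters, then keep one character in every 3, starting at position 1 (positions 1st, 4th, 7th, ...).
So "gwcmuibxhoz" becomes "gmb".
(Check on "fyyfglnymevn": → "fyyfglnym" → "ffn" ✓)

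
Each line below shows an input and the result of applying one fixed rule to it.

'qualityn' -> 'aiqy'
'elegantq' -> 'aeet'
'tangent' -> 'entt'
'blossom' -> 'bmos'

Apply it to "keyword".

Looking at the pairs, the operation is to keep every other character starting from the first (positions 1st, 3rd, 5th, ...), then sort the characters into alphabetical order.
On "keyword": the first step gives "kyod", and the second then gives "dkoy".

dkoy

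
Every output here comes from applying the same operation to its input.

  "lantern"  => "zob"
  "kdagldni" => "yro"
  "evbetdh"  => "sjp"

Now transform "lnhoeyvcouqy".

The rule is to shift every letter 12 places backward in the alphabet (wrapping around), then keep only the first 3 characters.
On "lnhoeyvcouqy": the first step gives "zbvcsmjqciem", and the second then gives "zbv".

zbv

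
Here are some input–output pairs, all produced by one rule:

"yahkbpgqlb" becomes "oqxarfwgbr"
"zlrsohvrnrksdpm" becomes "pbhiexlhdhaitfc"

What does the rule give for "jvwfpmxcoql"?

zlmvfcnsegb

Rule — shift every letter 10 places backward in the alphabet (wrapping around).
Applying that to "jvwfpmxcoql" gives "zlmvfcnsegb".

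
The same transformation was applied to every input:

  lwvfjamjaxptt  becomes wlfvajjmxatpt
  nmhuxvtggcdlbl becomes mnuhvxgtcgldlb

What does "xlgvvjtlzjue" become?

lxvgjvltjzeu

The transformation: swap each adjacent pair of characters (1↔2, 3↔4, ...).
Doing the same to "xlgvvjtlzjue": "lxvgjvltjzeu".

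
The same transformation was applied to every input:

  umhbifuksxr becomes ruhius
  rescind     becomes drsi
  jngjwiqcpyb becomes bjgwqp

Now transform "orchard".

The pattern: keep every other character starting from the first (positions 1st, 3rd, 5th, ...), then move the last character to the front.
On "orchard" that produces "doca".

doca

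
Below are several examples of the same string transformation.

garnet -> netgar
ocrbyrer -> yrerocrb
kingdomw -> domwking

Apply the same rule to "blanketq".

ketqblan

The rule is to swap the front and back halves of the string.
So "blanketq" becomes "ketqblan".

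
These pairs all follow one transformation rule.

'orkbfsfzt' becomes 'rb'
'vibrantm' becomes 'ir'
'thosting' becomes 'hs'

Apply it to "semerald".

The rule is to keep every other character starting from the second (positions 2nd, 4th, 6th, ...), then delete the last 2 characters.
For "semerald" the result is "ee".
(Check on "orkbfsfzt": → "rbsz" → "rb" ✓)

ee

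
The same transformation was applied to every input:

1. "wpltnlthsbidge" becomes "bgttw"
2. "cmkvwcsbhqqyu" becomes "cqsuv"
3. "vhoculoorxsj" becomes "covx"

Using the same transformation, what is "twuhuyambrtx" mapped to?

What's happening: keep one character in every 3, starting at position 1 (positions 1st, 4th, 7th, ...), then sort the characters into alphabetical order.
So "twuhuyambrtx" becomes "ahrt".

ahrt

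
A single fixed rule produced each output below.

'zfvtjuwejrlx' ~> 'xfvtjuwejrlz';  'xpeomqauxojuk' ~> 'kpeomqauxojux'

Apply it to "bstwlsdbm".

What's happening: swap the first and last characters.
"bstwlsdbm" → "mstwlsdbb".

mstwlsdbb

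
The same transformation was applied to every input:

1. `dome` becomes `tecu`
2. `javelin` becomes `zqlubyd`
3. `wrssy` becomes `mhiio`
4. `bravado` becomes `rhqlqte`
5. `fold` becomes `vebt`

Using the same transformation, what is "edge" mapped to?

The pattern: shift every letter 10 places backward in the alphabet (wrapping around).
"edge" → "utwu".

utwu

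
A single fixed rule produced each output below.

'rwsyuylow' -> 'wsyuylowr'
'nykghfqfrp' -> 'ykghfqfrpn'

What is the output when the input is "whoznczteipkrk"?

hoznczteipkrkw

Looking at the pairs, the operation is to move the first character to the end.
So "whoznczteipkrk" becomes "hoznczteipkrkw".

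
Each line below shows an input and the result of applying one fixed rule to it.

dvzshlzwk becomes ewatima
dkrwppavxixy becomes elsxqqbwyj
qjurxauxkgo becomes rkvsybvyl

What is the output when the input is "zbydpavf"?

aczeqb

The pattern: delete the last 2 characters, then shift every letter 1 place forward in the alphabet (wrapping around).
"zbydpavf" → "zbydpa" → "aczeqb".
(Check on "qjurxauxkgo": → "qjurxauxk" → "rkvsybvyl" ✓)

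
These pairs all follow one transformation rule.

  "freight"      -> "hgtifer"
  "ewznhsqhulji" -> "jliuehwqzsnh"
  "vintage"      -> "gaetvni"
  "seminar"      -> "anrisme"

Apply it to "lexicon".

The rule is to move the last 2 characters to the front (rotate right by 2), then take characters alternately from the front and the back (1st, last, 2nd, 2nd-last, ...).
Working it through for "lexicon": intermediate "onlexic", final "ocnilxe".

ocnilxe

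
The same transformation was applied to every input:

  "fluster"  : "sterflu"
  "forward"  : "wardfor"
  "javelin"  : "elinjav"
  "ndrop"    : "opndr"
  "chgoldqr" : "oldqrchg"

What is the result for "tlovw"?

The transformation: move the first 3 characters to the end (rotate left by 3).
"tlovw" → "vwtlo".

vwtlo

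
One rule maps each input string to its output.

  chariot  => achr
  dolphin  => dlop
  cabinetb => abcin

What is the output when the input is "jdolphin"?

Looking at the pairs, the operation is to delete the last 3 characters, then sort the characters into alphabetical order.
Starting from "jdolphin": after the first operation, "jdolp"; after the second, "djlop".

djlop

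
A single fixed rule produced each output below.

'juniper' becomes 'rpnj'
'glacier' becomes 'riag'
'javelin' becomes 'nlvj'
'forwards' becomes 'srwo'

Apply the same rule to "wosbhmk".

The transformation: reverse the string, then keep every other character starting from the first (positions 1st, 3rd, 5th, ...).
On "wosbhmk": the first step gives "kmhbsow", and the second then gives "khsw".

khsw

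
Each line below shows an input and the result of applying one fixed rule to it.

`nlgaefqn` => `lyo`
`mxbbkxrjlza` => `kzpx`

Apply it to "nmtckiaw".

Rule — shift every letter 2 places backward in the alphabet (wrapping around), then keep one character in every 3, starting at position 1 (positions 1st, 4th, 7th, ...).
Starting from "nmtckiaw": after the first operation, "lkraigyu"; after the second, "lay".

lay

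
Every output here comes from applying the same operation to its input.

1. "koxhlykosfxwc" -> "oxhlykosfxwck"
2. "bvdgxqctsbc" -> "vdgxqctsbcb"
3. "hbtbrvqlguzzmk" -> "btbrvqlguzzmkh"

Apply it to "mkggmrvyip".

Rule — move the first character to the end.
Applying that to "mkggmrvyip" gives "kggmrvyipm".

kggmrvyipm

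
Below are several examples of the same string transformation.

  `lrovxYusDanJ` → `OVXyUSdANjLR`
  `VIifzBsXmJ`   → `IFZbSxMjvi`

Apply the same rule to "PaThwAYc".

Looking at the pairs, the operation is to flip the case of every letter, then move the first 2 characters to the end (rotate left by 2).
"PaThwAYc" → "pAtHWayC" → "tHWayCpA".

tHWayCpA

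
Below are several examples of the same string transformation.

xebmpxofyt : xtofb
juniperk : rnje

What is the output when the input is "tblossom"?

somb

The rule is to sort the characters into reverse alphabetical order, then keep every other character starting from the second (positions 2nd, 4th, 6th, ...).
On "tblossom" that produces "somb".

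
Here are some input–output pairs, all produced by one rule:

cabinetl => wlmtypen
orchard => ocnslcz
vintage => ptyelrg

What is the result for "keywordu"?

The pattern: swap the first and last characters, then shift every letter 11 places forward in the alphabet (wrapping around).
On "keywordu": the first step gives "ueywordk", and the second then gives "fpjhzcov".

fpjhzcov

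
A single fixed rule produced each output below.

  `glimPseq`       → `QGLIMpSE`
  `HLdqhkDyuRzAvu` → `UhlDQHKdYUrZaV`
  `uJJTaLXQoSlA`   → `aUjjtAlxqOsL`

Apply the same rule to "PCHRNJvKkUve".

EpchrnjVkKuV

Looking at the pairs, the operation is to flip the case of every letter, then move the last character to the front.
"PCHRNJvKkUve" → "pchrnjVkKuVE" → "EpchrnjVkKuV".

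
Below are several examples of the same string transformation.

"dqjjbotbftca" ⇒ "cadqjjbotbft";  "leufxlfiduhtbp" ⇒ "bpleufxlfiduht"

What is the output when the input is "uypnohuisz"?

The pattern: move the last 2 characters to the front (rotate right by 2).
For "uypnohuisz" the result is "szuypnohui".

szuypnohui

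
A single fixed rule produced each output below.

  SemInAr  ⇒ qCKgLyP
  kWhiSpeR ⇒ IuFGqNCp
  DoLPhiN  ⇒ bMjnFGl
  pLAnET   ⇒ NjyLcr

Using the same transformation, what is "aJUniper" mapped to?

The rule is to shift every letter 2 places backward in the alphabet (wrapping around), then flip the case of every letter.
Applying both steps to "aJUniper": "yHSlgncp", then "YhsLGNCP".

YhsLGNCP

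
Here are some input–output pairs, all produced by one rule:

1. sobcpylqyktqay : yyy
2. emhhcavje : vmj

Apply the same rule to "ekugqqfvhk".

vuq

In each case the input is transformed by: sort the characters into reverse alphabetical order, then keep only the first 3 characters.
On "ekugqqfvhk": the first step gives "vuqqkkhgfe", and the second then gives "vuq".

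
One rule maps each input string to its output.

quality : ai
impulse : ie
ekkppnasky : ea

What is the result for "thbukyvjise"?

ie

The pattern: keep every other character starting from the first (positions 1st, 3rd, 5th, ...), then keep only the vowels.
Starting from "thbukyvjise": after the first operation, "tbkvie"; after the second, "ie".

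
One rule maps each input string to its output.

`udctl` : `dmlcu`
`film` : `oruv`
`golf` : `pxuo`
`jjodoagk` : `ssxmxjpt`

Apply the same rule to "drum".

The transformation: shift every letter 9 places forward in the alphabet (wrapping around).
Doing the same to "drum": "madv".

madv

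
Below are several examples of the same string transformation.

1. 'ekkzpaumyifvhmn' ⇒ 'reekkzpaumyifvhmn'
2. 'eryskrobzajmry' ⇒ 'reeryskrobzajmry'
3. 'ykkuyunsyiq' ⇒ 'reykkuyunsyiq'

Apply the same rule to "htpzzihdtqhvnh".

The transformation: prepend "re".
On "htpzzihdtqhvnh" that produces "rehtpzzihdtqhvnh".

rehtpzzihdtqhvnh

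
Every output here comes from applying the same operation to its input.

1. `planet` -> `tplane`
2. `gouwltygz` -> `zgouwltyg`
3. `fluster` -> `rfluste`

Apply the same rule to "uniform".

What's happening: move the last character to the front.
Doing the same to "uniform": "munifor".

munifor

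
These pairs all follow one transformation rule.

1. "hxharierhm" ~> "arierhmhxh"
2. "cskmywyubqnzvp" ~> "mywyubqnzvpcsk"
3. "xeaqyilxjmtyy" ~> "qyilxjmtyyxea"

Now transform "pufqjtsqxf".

qjtsqxfpuf

The pattern: move the first 3 characters to the end (rotate left by 3).
Doing the same to "pufqjtsqxf": "qjtsqxfpuf".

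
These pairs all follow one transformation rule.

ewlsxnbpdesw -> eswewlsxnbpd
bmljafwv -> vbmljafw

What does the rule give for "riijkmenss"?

Rule — move the first 3 characters to the end (rotate left by 3), then swap the front and back halves of the string.
Applying both steps to "riijkmenss": "jkmenssrii", then "ssriijkmen".

ssriijkmen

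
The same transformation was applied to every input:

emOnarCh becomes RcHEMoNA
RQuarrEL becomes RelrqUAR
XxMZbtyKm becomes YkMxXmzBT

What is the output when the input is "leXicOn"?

Rule — move the last 3 characters to the front (rotate right by 3), then flip the case of every letter.
On "leXicOn": the first step gives "cOnleXi", and the second then gives "CoNLExI".

CoNLExI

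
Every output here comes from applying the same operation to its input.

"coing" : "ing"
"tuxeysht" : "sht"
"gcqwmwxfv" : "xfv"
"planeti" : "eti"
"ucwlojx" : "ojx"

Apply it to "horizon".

Each output is the input with this applied: keep only the last 3 characters.
Applying that to "horizon" gives "zon".

zon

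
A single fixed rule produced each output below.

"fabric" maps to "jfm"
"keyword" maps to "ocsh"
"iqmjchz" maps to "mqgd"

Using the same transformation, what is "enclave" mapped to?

igei

The pattern: shift every letter 4 places forward in the alphabet (wrapping around), then keep every other character starting from the first (positions 1st, 3rd, 5th, ...).
"enclave" → "irgpezi" → "igei".
(Check on "keyword": → "oicasvh" → "ocsh" ✓)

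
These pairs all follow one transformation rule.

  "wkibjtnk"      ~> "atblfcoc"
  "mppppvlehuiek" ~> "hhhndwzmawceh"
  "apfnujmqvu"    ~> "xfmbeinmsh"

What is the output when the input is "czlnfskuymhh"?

dfxkcmqezzur

The rule is to move the first 2 characters to the end (rotate left by 2), then shift every letter 8 places backward in the alphabet (wrapping around).
"czlnfskuymhh" → "dfxkcmqezzur".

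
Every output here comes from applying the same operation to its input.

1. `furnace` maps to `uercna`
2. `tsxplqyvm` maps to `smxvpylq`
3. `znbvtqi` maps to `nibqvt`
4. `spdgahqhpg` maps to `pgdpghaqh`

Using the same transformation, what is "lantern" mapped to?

The rule is to delete the first character, then take characters alternately from the front and the back (1st, last, 2nd, 2nd-last, ...).
Starting from "lantern": after the first operation, "antern"; after the second, "annrte".
(Check on "znbvtqi": → "nbvtqi" → "nibqvt" ✓)

annrte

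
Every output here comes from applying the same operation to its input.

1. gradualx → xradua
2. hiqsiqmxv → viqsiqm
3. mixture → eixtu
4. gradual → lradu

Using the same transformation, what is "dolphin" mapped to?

Looking at the pairs, the operation is to swap the first and last characters, then delete the last 2 characters.
Applying that to "dolphin" gives "nolph".

nolph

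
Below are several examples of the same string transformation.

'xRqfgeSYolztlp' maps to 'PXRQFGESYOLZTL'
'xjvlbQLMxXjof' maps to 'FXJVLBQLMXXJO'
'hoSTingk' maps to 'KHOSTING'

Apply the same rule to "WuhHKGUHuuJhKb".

BWUHHKGUHUUJHK

The transformation: move the last character to the front, then convert every letter to uppercase.
Working it through for "WuhHKGUHuuJhKb": intermediate "bWuhHKGUHuuJhK", final "BWUHHKGUHUUJHK".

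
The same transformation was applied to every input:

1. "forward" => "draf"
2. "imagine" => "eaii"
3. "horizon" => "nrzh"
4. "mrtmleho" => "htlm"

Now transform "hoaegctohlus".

uagthh

Rule — keep every other character starting from the first (positions 1st, 3rd, 5th, ...), then swap the first and last characters.
"hoaegctohlus" → "hagthu" → "uagthh".
(Check on "mrtmleho": → "mtlh" → "htlm" ✓)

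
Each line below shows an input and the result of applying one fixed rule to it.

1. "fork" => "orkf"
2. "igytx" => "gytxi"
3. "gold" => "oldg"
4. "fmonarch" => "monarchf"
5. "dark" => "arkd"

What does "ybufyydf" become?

bufyydfy

In each case the input is transformed by: move the first character to the end.
So "ybufyydf" becomes "bufyydfy".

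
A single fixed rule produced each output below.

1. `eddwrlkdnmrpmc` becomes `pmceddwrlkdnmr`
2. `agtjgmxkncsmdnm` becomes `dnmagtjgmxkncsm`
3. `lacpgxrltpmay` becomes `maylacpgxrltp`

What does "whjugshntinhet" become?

Rule — move the last 3 characters to the front (rotate right by 3).
Doing the same to "whjugshntinhet": "hetwhjugshntin".

hetwhjugshntin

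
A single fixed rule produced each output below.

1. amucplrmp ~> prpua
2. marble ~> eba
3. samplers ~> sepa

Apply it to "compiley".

ylpo

Looking at the pairs, the operation is to reverse the string, then keep every other character starting from the first (positions 1st, 3rd, 5th, ...).
Working it through for "compiley": intermediate "yelipmoc", final "ylpo".
(Check on "amucplrmp": → "pmrlpcuma" → "prpua" ✓)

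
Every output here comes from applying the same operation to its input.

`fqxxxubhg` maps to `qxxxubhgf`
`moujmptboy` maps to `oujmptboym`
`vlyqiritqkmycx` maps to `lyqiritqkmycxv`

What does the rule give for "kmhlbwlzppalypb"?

mhlbwlzppalypbk

The pattern: move the first character to the end.
On "kmhlbwlzppalypb" that produces "mhlbwlzppalypbk".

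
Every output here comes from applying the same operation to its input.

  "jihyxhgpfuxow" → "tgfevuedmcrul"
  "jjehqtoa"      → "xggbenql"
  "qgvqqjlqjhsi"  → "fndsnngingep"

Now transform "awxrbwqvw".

Looking at the pairs, the operation is to move the last character to the front, then shift every letter 3 places backward in the alphabet (wrapping around).
Applying both steps to "awxrbwqvw": "wawxrbwqv", then "txtuoytns".

txtuoytns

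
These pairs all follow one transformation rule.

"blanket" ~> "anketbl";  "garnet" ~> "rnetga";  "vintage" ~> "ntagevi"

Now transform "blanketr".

anketrbl

Rule — move the first 2 characters to the end (rotate left by 2).
For "blanketr" the result is "anketrbl".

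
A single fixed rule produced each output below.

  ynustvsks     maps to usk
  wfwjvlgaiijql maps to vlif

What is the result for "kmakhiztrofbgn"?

Rule — sort the characters into reverse alphabetical order, then keep one character in every 3, starting at position 3 (positions 3rd, 6th, 9th, ...).
Doing the same to "kmakhiztrofbgn": "rmif".
(Check on "ynustvsks": → "yvutsssnk" → "usk" ✓)

rmif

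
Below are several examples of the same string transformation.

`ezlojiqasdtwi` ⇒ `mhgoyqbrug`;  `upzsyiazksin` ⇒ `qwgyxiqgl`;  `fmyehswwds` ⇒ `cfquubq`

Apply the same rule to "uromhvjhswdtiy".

kfthfqubrgw

The rule is to delete the first 3 characters, then shift every letter 2 places backward in the alphabet (wrapping around).
Working it through for "uromhvjhswdtiy": intermediate "mhvjhswdtiy", final "kfthfqubrgw".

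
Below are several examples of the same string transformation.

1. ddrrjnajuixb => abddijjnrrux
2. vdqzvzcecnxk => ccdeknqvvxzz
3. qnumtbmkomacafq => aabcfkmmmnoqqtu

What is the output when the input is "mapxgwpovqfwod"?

adfgmooppqvwwx

In each case the input is transformed by: sort the characters into alphabetical order.
"mapxgwpovqfwod" → "adfgmooppqvwwx".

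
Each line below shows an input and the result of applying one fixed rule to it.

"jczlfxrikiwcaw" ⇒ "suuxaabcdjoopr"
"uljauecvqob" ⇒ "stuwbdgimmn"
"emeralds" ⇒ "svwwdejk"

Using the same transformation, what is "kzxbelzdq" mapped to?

tvwcdiprr

The rule is to sort the characters into alphabetical order, then shift every letter 8 places backward in the alphabet (wrapping around).
Applying that to "kzxbelzdq" gives "tvwcdiprr".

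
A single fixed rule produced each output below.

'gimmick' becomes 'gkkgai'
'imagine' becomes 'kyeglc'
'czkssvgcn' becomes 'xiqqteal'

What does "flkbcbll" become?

Each output is the input with this applied: delete the first character, then shift every letter 2 places backward in the alphabet (wrapping around).
Applying both steps to "flkbcbll": "lkbcbll", then "jizazjj".

jizazjj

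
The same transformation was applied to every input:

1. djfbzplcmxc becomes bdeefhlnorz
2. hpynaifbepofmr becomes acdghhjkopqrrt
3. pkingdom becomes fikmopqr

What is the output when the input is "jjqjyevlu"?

aglllnswx

Looking at the pairs, the operation is to shift every letter 2 places forward in the alphabet (wrapping around), then sort the characters into alphabetical order.
Starting from "jjqjyevlu": after the first operation, "llslagxnw"; after the second, "aglllnswx".
(Check on "pkingdom": → "rmkpifqo" → "fikmopqr" ✓)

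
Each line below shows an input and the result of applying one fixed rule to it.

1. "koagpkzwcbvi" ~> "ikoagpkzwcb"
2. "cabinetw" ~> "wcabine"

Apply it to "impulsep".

pimpuls

Each output is the input with this applied: move the last 2 characters to the front (rotate right by 2), then delete the first character.
Applying both steps to "impulsep": "epimpuls", then "pimpuls".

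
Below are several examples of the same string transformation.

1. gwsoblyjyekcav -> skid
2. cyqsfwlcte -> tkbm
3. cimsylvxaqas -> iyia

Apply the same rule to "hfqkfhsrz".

pazh

Each output is the input with this applied: shift every letter 8 places forward in the alphabet (wrapping around), then keep only the last 4 characters.
Applying both steps to "hfqkfhsrz": "pnysnpazh", then "pazh".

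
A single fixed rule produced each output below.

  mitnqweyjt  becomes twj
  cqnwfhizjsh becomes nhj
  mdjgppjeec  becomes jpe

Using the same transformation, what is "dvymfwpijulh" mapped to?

The pattern: keep one character in every 3, starting at position 3 (positions 3rd, 6th, 9th, ...).
So "dvymfwpijulh" becomes "ywjh".

ywjh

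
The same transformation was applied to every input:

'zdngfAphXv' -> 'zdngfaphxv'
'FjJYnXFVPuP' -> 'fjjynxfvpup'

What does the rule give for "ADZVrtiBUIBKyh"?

Looking at the pairs, the operation is to convert every letter to lowercase.
Doing the same to "ADZVrtiBUIBKyh": "adzvrtibuibkyh".

adzvrtibuibkyh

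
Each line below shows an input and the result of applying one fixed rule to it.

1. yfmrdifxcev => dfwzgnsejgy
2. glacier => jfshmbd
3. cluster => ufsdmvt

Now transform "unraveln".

fmovosbw

Each output is the input with this applied: shift every letter 1 place forward in the alphabet (wrapping around), then move the last 3 characters to the front (rotate right by 3).
Starting from "unraveln": after the first operation, "vosbwfmo"; after the second, "fmovosbw".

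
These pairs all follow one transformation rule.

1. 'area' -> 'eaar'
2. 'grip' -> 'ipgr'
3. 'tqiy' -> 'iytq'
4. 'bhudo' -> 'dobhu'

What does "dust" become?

In each case the input is transformed by: move the last 2 characters to the front (rotate right by 2).
"dust" → "stdu".

stdu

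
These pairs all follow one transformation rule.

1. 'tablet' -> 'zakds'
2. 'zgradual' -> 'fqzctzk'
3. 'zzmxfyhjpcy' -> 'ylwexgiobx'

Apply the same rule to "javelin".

zudkhm

The transformation: shift every letter 1 place backward in the alphabet (wrapping around), then delete the first character.
Working it through for "javelin": intermediate "izudkhm", final "zudkhm".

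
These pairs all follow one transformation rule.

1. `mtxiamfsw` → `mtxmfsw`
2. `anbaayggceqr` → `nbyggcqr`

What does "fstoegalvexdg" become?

fstglvxdg

The pattern: remove every vowel.
So "fstoegalvexdg" becomes "fstglvxdg".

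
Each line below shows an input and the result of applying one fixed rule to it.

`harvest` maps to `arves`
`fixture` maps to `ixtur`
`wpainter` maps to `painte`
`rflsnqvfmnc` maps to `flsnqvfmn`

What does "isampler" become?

sample

What's happening: move the last character to the front, then delete the first 2 characters.
On "isampler": the first step gives "risample", and the second then gives "sample".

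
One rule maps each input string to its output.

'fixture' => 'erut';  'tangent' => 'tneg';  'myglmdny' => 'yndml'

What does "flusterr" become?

The rule is to reverse the string, then delete the last 3 characters.
Doing the same to "flusterr": "rrets".

rrets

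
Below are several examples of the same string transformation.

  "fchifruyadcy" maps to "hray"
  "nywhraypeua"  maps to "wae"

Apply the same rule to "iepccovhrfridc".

pori

The rule is to keep one character in every 3, starting at position 3 (positions 3rd, 6th, 9th, ...).
So "iepccovhrfridc" becomes "pori".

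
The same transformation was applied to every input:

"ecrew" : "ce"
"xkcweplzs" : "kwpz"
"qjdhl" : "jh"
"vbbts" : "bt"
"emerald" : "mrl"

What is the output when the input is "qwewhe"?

Each output is the input with this applied: keep every other character starting from the second (positions 2nd, 4th, 6th, ...).
"qwewhe" → "wwe".

wwe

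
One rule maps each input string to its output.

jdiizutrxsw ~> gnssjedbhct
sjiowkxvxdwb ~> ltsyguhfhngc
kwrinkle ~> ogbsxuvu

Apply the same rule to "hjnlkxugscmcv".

ftxvuheqcmwmr

The transformation: shift every letter 10 places forward in the alphabet (wrapping around), then swap the first and last characters.
On "hjnlkxugscmcv": the first step gives "rtxvuheqcmwmf", and the second then gives "ftxvuheqcmwmr".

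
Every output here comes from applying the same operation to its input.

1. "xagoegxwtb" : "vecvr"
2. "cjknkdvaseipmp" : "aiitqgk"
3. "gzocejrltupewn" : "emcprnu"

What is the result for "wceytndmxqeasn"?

ucrbvcq

The pattern: shift every letter 2 places backward in the alphabet (wrapping around), then keep every other character starting from the first (positions 1st, 3rd, 5th, ...).
Applying that to "wceytndmxqeasn" gives "ucrbvcq".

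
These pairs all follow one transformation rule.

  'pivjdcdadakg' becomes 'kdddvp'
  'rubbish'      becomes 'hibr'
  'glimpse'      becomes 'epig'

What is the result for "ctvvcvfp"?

The transformation: keep every other character starting from the first (positions 1st, 3rd, 5th, ...), then reverse the string.
For "ctvvcvfp" the result is "fcvc".

fcvc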